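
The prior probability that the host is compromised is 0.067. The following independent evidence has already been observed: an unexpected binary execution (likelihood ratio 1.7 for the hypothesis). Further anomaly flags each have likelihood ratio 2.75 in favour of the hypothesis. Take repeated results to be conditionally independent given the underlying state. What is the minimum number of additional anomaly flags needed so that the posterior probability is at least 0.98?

Prior odds = 0.067/0.933 = 67/933.
Bayes factor of the evidence already in hand = 1.7.
Odds after that evidence = (67/933) × 1.7 = 1139/9330.
Target odds = 0.98/0.02 = 49.
Need 2.75ⁿ ≥ 49 ÷ (1139/9330) = 457170/1139.
2.75⁵ = 161051/1024 falls short of 457170/1139 but 2.75⁶ = 1771561/4096 reaches it, so n = 6.

6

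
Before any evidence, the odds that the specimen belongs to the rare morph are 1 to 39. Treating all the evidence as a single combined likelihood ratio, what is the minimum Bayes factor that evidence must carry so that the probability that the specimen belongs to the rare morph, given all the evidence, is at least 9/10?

351

Prior odds = 1/39.
Target odds = 0.9/0.1 = 9.
Required Bayes factor = 9 ÷ (1/39) = 351.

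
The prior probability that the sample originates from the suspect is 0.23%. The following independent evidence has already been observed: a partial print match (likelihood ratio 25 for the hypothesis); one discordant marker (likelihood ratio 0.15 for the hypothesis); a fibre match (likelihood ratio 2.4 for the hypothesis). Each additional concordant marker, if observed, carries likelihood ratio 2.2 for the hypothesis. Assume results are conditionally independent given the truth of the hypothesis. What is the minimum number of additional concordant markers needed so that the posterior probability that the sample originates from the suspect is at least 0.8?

7

Prior odds = 0.0023/0.9977 = 23/9977.
Combined Bayes factor of the evidence already in hand = 25 × 0.15 × 2.4 = 9.
Odds after that evidence = (23/9977) × 9 = 207/9977.
Target odds = 0.8/0.2 = 4.
Need 2.2ⁿ ≥ 4 ÷ (207/9977) = 39908/207.
2.2⁶ = 1771561/15625 falls short of 39908/207 but 2.2⁷ = 19487171/78125 reaches it, so n = 7.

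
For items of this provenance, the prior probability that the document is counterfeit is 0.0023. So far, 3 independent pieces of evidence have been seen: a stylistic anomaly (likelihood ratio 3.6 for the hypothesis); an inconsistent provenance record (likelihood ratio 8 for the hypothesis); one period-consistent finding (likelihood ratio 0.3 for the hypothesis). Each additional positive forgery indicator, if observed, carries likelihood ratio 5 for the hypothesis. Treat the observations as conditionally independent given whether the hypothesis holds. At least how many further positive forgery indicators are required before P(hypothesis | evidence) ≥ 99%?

6

Prior odds = 0.0023/0.9977 = 23/9977.
Combined Bayes factor of the evidence already in hand = 3.6 × 8 × 0.3 = 8.64.
Odds after that evidence = (23/9977) × 8.64 = 4968/249425.
Target odds = 0.99/0.01 = 99.
Need 5ⁿ ≥ 99 ÷ (4968/249425) = 2743675/552.
5⁵ = 3125 falls short of 2743675/552 but 5⁶ = 15625 reaches it, so n = 6.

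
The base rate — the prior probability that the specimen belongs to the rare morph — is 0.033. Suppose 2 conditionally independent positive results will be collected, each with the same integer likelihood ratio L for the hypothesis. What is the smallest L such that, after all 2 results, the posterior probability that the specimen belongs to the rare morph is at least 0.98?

38

Prior odds = 0.033/0.967 = 33/967.
Target odds = 0.98/0.02 = 49.
Need L² ≥ 49 ÷ (33/967) = 47383/33.
37² = 1369 < 47383/33 ≤ 1444 = 38², so L = 38.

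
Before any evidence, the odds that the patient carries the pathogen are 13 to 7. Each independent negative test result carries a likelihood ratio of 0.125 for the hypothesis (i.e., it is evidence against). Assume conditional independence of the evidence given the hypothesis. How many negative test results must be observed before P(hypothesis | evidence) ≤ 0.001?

4

Prior odds = 13/7.
Likelihood ratio per negative test result = 0.125.
Target posterior odds = 0.001/0.999 = 1/999.
Require 0.125ⁿ ≤ 1/999 ÷ (13/7) = 7/12987.
0.125³ = 0.001953125 is still above 7/12987 but 0.125⁴ = 1/4096 is at or below it, so n = 4.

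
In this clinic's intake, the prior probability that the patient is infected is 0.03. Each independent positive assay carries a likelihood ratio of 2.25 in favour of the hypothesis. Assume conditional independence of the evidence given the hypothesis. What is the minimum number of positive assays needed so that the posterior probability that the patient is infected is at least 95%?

Prior odds: 0.03 ÷ 0.97 = 3/97.
Likelihood ratio per positive assay = 2.25.
Target posterior odds = 0.95/0.05 = 19.
Require 2.25ⁿ ≥ 19 ÷ (3/97) = 1843/3.
2.25⁷ = 4782969/16384 falls short of 1843/3 but 2.25⁸ = 43046721/65536 reaches it, so n = 8.

8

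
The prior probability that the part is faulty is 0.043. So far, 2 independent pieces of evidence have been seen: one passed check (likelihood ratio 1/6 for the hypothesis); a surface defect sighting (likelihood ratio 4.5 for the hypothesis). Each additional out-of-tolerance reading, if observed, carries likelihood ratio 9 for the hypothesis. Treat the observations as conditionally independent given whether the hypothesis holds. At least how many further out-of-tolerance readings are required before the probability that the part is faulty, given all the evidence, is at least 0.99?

4

Prior odds = 0.043/0.957 = 43/957.
Combined Bayes factor of the evidence already in hand = (1/6) × 4.5 = 0.75.
Odds after that evidence = (43/957) × 0.75 = 43/1276.
Target odds = 0.99/0.01 = 99.
Need 9ⁿ ≥ 99 ÷ (43/1276) = 126324/43.
9³ = 729 falls short of 126324/43 but 9⁴ = 6561 reaches it, so n = 4.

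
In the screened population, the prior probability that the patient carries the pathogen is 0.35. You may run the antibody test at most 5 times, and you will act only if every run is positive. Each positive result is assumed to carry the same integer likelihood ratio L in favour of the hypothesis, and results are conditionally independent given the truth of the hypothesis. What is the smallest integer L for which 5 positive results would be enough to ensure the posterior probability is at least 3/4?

Prior odds = 0.35/0.65 = 7/13.
Target odds = 0.75/0.25 = 3.
Need L⁵ ≥ 3 ÷ (7/13) = 39/7.
1⁵ = 1 < 39/7 ≤ 32 = 2⁵, so L = 2.

2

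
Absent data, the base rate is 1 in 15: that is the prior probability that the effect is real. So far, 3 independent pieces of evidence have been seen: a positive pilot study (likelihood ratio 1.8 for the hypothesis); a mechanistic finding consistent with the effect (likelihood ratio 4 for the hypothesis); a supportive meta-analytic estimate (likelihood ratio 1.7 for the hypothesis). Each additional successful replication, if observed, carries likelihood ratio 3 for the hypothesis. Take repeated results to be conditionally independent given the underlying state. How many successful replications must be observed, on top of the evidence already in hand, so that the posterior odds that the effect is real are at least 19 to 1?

3

Prior odds = (1/15)/(14/15) = 1/14.
Combined Bayes factor of the evidence already in hand = 1.8 × 4 × 1.7 = 12.24.
Odds after that evidence = (1/14) × 12.24 = 153/175.
Target odds = 19.
Need 3ⁿ ≥ 19 ÷ (153/175) = 3325/153.
3² = 9 falls short of 3325/153 but 3³ = 27 reaches it, so n = 3.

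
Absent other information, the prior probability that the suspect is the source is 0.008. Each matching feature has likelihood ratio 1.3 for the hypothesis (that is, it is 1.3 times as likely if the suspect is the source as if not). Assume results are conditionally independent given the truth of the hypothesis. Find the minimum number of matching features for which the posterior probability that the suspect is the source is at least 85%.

Prior odds = 0.008/0.992 = 1/124.
Likelihood ratio per matching feature = 1.3.
Target posterior odds = 0.85/0.15 = 17/3.
Require 1.3ⁿ ≥ 17/3 ÷ (1/124) = 2108/3.
1.3²⁴ ≈542.801 falls short of 2108/3 but 1.3²⁵ ≈705.641 reaches it, so n = 25.

25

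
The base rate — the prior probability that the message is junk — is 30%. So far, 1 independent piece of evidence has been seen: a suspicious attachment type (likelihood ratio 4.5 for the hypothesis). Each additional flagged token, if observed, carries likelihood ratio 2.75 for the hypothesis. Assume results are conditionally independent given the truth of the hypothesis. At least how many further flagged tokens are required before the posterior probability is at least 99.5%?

Prior odds = 0.3/0.7 = 3/7.
Bayes factor of the evidence already in hand = 4.5.
Odds after that evidence = (3/7) × 4.5 = 27/14.
Target odds = 0.995/0.005 = 199.
Need 2.75ⁿ ≥ 199 ÷ (27/14) = 2786/27.
2.75⁴ = 57.19140625 falls short of 2786/27 but 2.75⁵ = 161051/1024 reaches it, so n = 5.

5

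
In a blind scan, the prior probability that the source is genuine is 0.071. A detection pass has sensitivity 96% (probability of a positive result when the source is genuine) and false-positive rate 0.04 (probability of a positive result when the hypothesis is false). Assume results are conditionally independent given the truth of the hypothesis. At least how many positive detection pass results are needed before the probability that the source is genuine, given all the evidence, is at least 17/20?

2

Prior odds = 0.071/0.929 = 71/929.
Likelihood ratio of a positive result = 0.96/0.04 = 24.
Target odds: 0.85 ÷ 0.15 = 17/3.
Require 24ⁿ ≥ 17/3 ÷ (71/929) = 15793/213.
24¹ = 24 falls short of 15793/213 but 24² = 576 reaches it, so n = 2.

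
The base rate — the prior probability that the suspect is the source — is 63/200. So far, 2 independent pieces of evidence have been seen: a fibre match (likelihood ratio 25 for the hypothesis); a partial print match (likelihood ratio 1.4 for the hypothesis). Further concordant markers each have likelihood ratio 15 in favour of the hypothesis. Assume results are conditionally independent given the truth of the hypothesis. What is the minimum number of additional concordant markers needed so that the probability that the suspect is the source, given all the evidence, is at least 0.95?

1

Prior odds = 0.315/0.685 = 63/137.
Combined Bayes factor of the evidence already in hand = 25 × 1.4 = 35.
Odds after that evidence = (63/137) × 35 = 2205/137.
Target odds = 0.95/0.05 = 19.
Need 15ⁿ ≥ 19 ÷ (2205/137) = 2603/2205.
15¹ = 15, which meets the required 2603/2205; so n = 1.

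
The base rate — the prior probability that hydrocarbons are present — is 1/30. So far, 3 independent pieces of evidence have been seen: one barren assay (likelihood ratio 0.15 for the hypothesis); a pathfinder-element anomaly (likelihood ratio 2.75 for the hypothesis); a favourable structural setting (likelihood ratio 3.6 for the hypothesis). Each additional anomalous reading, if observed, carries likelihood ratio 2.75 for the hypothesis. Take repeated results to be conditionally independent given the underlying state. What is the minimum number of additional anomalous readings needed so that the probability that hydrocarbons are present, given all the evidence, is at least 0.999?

Prior odds = (1/30)/(29/30) = 1/29.
Combined Bayes factor of the evidence already in hand = 0.15 × 2.75 × 3.6 = 1.485.
Odds after that evidence = (1/29) × 1.485 = 297/5800.
Target odds = 0.999/0.001 = 999.
Need 2.75ⁿ ≥ 999 ÷ (297/5800) = 214600/11.
2.75⁹ ≈8994.86 falls short of 214600/11 but 2.75¹⁰ ≈24735.9 reaches it, so n = 10.

10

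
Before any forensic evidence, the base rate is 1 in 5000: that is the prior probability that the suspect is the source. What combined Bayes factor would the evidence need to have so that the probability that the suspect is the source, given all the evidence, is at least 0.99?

Prior odds = 0.0002/0.9998 = 1/4999.
Target odds = 0.99/0.01 = 99.
Required Bayes factor = 99 ÷ (1/4999) = 494901.

494901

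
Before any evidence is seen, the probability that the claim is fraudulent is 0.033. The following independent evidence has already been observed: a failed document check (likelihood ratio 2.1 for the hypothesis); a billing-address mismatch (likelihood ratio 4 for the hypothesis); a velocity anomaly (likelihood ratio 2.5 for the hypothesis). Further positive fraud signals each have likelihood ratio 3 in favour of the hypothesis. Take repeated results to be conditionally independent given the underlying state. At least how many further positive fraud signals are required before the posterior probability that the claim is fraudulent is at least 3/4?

Prior odds = 0.033/0.967 = 33/967.
Combined Bayes factor of the evidence already in hand = 2.1 × 4 × 2.5 = 21.
Odds after that evidence = (33/967) × 21 = 693/967.
Target odds = 0.75/0.25 = 3.
Need 3ⁿ ≥ 3 ÷ (693/967) = 967/231.
3¹ = 3 falls short of 967/231 but 3² = 9 reaches it, so n = 2.

2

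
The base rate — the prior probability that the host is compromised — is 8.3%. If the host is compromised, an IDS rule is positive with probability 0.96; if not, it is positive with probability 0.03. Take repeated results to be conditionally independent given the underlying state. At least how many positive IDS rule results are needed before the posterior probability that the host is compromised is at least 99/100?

3

Prior odds: 0.083 ÷ 0.917 = 83/917.
Likelihood ratio of a positive = 0.96/0.03 = 32.
Target odds: 0.99 ÷ 0.01 = 99.
Need (83/917) × 32ⁿ ≥ 99, i.e. 32ⁿ ≥ 90783/83.
32² = 1024 falls short of 90783/83 but 32³ = 32768 reaches it, so n = 3.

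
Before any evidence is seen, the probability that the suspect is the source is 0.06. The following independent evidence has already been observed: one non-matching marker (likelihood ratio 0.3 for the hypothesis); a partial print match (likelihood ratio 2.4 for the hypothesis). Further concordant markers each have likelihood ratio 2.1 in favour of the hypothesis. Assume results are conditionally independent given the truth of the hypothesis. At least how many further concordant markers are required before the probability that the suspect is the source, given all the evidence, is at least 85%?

7

Prior odds = 0.06/0.94 = 3/47.
Combined Bayes factor of the evidence already in hand = 0.3 × 2.4 = 0.72.
Odds after that evidence = (3/47) × 0.72 = 54/1175.
Target odds = 0.85/0.15 = 17/3.
Need 2.1ⁿ ≥ 17/3 ÷ (54/1175) = 19975/162.
2.1⁶ = 85766121/1000000 falls short of 19975/162 but 2.1⁷ ≈180.109 reaches it, so n = 7.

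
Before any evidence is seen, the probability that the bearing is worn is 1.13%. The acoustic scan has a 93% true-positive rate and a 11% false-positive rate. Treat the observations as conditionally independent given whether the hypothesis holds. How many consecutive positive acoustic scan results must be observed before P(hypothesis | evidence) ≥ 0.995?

Prior odds = 0.0113/0.9887 = 113/9887.
Likelihood ratio of a positive result = 0.93/0.11 = 93/11.
Target odds: 0.995 ÷ 0.005 = 199.
Require (93/11)ⁿ ≥ 199 ÷ (113/9887) = 1967513/113.
(93/11)⁴ = 74805201/14641 falls short of 1967513/113 but (93/11)⁵ ≈43196.8 reaches it, so n = 5.

5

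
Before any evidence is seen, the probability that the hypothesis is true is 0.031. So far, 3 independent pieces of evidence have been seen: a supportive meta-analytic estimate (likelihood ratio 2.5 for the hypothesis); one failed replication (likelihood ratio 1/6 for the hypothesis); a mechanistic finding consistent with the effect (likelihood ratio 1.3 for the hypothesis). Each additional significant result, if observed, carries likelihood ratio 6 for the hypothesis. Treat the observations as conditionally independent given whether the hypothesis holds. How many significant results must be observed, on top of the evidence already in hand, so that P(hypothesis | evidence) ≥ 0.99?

5

Prior odds = 0.031/0.969 = 31/969.
Combined Bayes factor of the evidence already in hand = 2.5 × (1/6) × 1.3 = 13/24.
Odds after that evidence = (31/969) × 13/24 = 403/23256.
Target odds = 0.99/0.01 = 99.
Need 6ⁿ ≥ 99 ÷ (403/23256) = 2302344/403.
6⁴ = 1296 falls short of 2302344/403 but 6⁵ = 7776 reaches it, so n = 5.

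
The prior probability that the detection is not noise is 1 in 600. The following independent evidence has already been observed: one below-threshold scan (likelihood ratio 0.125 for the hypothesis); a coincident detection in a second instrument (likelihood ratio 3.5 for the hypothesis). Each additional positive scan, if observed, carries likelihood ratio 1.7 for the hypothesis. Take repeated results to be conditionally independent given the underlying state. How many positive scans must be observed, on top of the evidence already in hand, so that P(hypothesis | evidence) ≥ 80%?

17

Prior odds = (1/600)/(599/600) = 1/599.
Combined Bayes factor of the evidence already in hand = 0.125 × 3.5 = 0.4375.
Odds after that evidence = (1/599) × 0.4375 = 7/9584.
Target odds = 0.8/0.2 = 4.
Need 1.7ⁿ ≥ 4 ÷ (7/9584) = 38336/7.
1.7¹⁶ ≈4866.12 falls short of 38336/7 but 1.7¹⁷ ≈8272.4 reaches it, so n = 17.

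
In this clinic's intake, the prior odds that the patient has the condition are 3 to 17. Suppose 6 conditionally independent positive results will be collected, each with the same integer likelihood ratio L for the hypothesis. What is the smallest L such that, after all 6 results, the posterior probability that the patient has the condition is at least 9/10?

2

Prior odds = 3/17.
Target odds = 0.9/0.1 = 9.
Need L⁶ ≥ 9 ÷ (3/17) = 51.
1⁶ = 1 < 51 ≤ 64 = 2⁶, so L = 2.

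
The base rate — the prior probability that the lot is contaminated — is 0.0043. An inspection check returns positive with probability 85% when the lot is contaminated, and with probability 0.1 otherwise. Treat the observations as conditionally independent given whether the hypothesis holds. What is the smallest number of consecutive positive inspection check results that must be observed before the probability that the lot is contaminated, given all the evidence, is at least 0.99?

5

Prior odds: 0.0043 ÷ 0.9957 = 43/9957.
Likelihood ratio of a positive result = 0.85/0.1 = 8.5.
Target odds: 0.99 ÷ 0.01 = 99.
Require 8.5ⁿ ≥ 99 ÷ (43/9957) = 985743/43.
8.5⁴ = 5220.0625 falls short of 985743/43 but 8.5⁵ = 44370.53125 reaches it, so n = 5.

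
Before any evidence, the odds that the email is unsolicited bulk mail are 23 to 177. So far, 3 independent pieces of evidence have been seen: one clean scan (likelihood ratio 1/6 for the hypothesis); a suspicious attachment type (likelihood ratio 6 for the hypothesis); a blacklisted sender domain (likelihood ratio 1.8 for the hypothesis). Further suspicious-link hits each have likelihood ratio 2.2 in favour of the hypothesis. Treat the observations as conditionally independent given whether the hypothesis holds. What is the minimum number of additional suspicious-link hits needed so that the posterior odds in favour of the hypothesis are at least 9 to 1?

Prior odds = 23/177.
Combined Bayes factor of the evidence already in hand = (1/6) × 6 × 1.8 = 1.8.
Odds after that evidence = (23/177) × 1.8 = 69/295.
Target odds = 9.
Need 2.2ⁿ ≥ 9 ÷ (69/295) = 885/23.
2.2⁴ = 23.4256 falls short of 885/23 but 2.2⁵ = 51.53632 reaches it, so n = 5.

5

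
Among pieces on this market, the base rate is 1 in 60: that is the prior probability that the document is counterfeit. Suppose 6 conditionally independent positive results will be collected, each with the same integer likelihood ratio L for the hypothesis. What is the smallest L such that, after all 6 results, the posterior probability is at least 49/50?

4

Prior odds = (1/60)/(59/60) = 1/59.
Target odds = 0.98/0.02 = 49.
Need L⁶ ≥ 49 ÷ (1/59) = 2891.
3⁶ = 729 < 2891 ≤ 4096 = 4⁶, so L = 4.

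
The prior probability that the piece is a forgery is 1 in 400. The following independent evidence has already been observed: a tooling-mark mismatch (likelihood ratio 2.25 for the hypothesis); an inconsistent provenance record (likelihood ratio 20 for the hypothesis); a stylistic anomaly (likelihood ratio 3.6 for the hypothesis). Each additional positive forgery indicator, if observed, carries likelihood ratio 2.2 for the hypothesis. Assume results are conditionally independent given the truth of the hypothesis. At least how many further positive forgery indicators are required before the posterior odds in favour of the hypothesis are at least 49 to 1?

7

Prior odds = 0.0025/0.9975 = 1/399.
Combined Bayes factor of the evidence already in hand = 2.25 × 20 × 3.6 = 162.
Odds after that evidence = (1/399) × 162 = 54/133.
Target odds = 49.
Need 2.2ⁿ ≥ 49 ÷ (54/133) = 6517/54.
2.2⁶ = 1771561/15625 falls short of 6517/54 but 2.2⁷ = 19487171/78125 reaches it, so n = 7.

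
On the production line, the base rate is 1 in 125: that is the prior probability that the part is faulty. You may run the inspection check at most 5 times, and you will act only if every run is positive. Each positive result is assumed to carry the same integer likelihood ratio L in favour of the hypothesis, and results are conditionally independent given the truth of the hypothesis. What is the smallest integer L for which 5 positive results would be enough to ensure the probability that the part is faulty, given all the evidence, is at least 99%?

Prior odds = 0.008/0.992 = 1/124.
Target odds = 0.99/0.01 = 99.
Need L⁵ ≥ 99 ÷ (1/124) = 12276.
6⁵ = 7776 < 12276 ≤ 16807 = 7⁵, so L = 7.

7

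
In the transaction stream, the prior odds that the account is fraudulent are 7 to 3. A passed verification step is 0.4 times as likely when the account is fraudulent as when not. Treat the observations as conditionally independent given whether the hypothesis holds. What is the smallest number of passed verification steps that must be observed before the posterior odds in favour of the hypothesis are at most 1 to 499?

8

Prior odds = 7/3.
Likelihood ratio per passed verification step = 0.4.
Target odds = 1/499.
Need (7/3) × 0.4ⁿ ≤ 1/499, i.e. 0.4ⁿ ≤ 3/3493.
0.4⁷ = 128/78125 is still above 3/3493 but 0.4⁸ = 256/390625 is at or below it, so n = 8.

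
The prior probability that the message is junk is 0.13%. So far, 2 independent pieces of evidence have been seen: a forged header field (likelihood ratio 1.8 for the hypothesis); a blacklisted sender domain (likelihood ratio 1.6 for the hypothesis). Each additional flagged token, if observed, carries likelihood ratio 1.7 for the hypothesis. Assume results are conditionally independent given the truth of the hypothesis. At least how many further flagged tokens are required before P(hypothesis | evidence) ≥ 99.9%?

24

Prior odds = 0.0013/0.9987 = 13/9987.
Combined Bayes factor of the evidence already in hand = 1.8 × 1.6 = 2.88.
Odds after that evidence = (13/9987) × 2.88 = 312/83225.
Target odds = 0.999/0.001 = 999.
Need 1.7ⁿ ≥ 999 ÷ (312/83225) = 27713925/104.
1.7²³ ≈199676 falls short of 27713925/104 but 1.7²⁴ ≈339449 reaches it, so n = 24.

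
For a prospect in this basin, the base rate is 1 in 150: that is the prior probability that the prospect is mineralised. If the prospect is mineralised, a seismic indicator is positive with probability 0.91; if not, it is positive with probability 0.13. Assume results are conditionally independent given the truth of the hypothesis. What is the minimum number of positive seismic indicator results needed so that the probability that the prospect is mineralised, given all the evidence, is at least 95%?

Prior odds: (1/150) ÷ (149/150) = 1/149.
Likelihood ratio of a positive = 0.91/0.13 = 7.
Target odds: 0.95 ÷ 0.05 = 19.
Require 7ⁿ ≥ 19 ÷ (1/149) = 2831.
7⁴ = 2401 falls short of 2831 but 7⁵ = 16807 reaches it, so n = 5.

5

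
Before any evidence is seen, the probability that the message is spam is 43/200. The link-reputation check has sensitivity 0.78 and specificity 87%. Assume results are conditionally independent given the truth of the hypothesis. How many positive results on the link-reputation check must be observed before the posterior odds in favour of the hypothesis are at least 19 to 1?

3

Prior odds: 0.215 ÷ 0.785 = 43/157.
False-positive rate = 1 − 0.87 = 0.13; likelihood ratio of a positive = 0.78/0.13 = 6.
Target odds = 19.
Require 6ⁿ ≥ 19 ÷ (43/157) = 2983/43.
6² = 36 falls short of 2983/43 but 6³ = 216 reaches it, so n = 3.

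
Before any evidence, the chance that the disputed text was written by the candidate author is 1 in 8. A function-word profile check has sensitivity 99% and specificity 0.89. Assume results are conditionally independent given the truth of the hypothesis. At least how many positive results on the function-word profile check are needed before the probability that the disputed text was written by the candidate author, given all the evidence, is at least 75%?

Prior odds: 0.125 ÷ 0.875 = 1/7.
False-positive rate = 1 − 0.89 = 0.11; likelihood ratio of a positive = 0.99/0.11 = 9.
Target posterior odds = 0.75/0.25 = 3.
Require 9ⁿ ≥ 3 ÷ (1/7) = 21.
9¹ = 9 falls short of 21 but 9² = 81 reaches it, so n = 2.

2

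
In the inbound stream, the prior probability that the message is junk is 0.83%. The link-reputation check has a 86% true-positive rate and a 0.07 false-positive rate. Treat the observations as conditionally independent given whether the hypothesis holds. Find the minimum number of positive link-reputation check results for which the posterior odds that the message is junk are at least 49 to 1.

Prior odds: 0.0083 ÷ 0.9917 = 83/9917.
Likelihood ratio of a positive result = 0.86/0.07 = 86/7.
Target odds = 49.
Require (86/7)ⁿ ≥ 49 ÷ (83/9917) = 485933/83.
(86/7)³ = 636056/343 falls short of 485933/83 but (86/7)⁴ = 54700816/2401 reaches it, so n = 4.

4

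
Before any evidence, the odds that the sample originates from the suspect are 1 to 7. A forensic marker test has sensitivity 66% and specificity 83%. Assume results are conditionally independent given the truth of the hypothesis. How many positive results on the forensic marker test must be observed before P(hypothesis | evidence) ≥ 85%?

Prior odds = 1/7.
False-positive rate = 1 − 0.83 = 0.17; likelihood ratio of a positive = 0.66/0.17 = 66/17.
Target odds: 0.85 ÷ 0.15 = 17/3.
Need (1/7) × (66/17)ⁿ ≥ 17/3, i.e. (66/17)ⁿ ≥ 119/3.
(66/17)² = 4356/289 falls short of 119/3 but (66/17)³ = 287496/4913 reaches it, so n = 3.

3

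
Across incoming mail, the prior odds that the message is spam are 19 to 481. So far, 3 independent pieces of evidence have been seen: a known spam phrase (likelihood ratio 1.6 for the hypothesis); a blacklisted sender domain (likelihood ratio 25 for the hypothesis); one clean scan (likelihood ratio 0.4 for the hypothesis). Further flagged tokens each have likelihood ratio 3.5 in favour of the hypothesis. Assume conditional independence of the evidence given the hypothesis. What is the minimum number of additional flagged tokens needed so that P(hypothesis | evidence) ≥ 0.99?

5

Prior odds = 19/481.
Combined Bayes factor of the evidence already in hand = 1.6 × 25 × 0.4 = 16.
Odds after that evidence = (19/481) × 16 = 304/481.
Target odds = 0.99/0.01 = 99.
Need 3.5ⁿ ≥ 99 ÷ (304/481) = 47619/304.
3.5⁴ = 150.0625 falls short of 47619/304 but 3.5⁵ = 525.21875 reaches it, so n = 5.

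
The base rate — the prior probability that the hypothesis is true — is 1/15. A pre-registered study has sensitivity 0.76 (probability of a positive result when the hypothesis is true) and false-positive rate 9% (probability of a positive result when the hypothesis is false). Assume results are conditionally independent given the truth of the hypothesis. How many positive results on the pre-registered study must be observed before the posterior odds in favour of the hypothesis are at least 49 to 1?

4

Prior odds = (1/15)/(14/15) = 1/14.
Likelihood ratio of a positive result = 0.76/0.09 = 76/9.
Target odds = 49.
Require (76/9)ⁿ ≥ 49 ÷ (1/14) = 686.
(76/9)³ = 438976/729 falls short of 686 but (76/9)⁴ = 33362176/6561 reaches it, so n = 4.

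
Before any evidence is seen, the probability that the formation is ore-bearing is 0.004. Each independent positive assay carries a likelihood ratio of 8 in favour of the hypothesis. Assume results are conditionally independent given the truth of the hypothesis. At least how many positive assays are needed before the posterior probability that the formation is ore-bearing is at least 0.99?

Prior odds = 0.004/0.996 = 1/249.
Likelihood ratio per positive assay = 8.
Target posterior odds = 0.99/0.01 = 99.
Require 8ⁿ ≥ 99 ÷ (1/249) = 24651.
8⁴ = 4096 falls short of 24651 but 8⁵ = 32768 reaches it, so n = 5.

5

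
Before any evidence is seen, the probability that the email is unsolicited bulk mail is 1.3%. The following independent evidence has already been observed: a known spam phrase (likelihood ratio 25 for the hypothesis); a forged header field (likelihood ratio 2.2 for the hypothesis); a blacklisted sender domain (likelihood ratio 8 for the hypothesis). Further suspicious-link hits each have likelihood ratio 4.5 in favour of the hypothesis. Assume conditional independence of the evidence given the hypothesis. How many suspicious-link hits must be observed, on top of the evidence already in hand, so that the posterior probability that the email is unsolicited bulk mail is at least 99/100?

2

Prior odds = 0.013/0.987 = 13/987.
Combined Bayes factor of the evidence already in hand = 25 × 2.2 × 8 = 440.
Odds after that evidence = (13/987) × 440 = 5720/987.
Target odds = 0.99/0.01 = 99.
Need 4.5ⁿ ≥ 99 ÷ (5720/987) = 8883/520.
4.5¹ = 4.5 falls short of 8883/520 but 4.5² = 20.25 reaches it, so n = 2.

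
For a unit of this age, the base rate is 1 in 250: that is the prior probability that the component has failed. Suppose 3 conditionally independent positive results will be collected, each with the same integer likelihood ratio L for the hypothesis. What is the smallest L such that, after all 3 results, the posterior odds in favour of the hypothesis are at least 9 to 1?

Prior odds = 0.004/0.996 = 1/249.
Target odds = 9.
Need L³ ≥ 9 ÷ (1/249) = 2241.
13³ = 2197 < 2241 ≤ 2744 = 14³, so L = 14.

14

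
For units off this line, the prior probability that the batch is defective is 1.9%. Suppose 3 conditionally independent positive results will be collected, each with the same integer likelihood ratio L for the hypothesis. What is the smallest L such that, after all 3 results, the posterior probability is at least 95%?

10

Prior odds = 0.019/0.981 = 19/981.
Target odds = 0.95/0.05 = 19.
Need L³ ≥ 19 ÷ (19/981) = 981.
9³ = 729 < 981 ≤ 1000 = 10³, so L = 10.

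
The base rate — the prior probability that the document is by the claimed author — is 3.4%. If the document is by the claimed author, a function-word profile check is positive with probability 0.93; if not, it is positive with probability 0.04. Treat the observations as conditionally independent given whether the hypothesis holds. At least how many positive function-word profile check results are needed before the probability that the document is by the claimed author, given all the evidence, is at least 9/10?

Prior odds: 0.034 ÷ 0.966 = 17/483.
Likelihood ratio of a positive = 0.93/0.04 = 23.25.
Target posterior odds = 0.9/0.1 = 9.
Require 23.25ⁿ ≥ 9 ÷ (17/483) = 4347/17.
23.25¹ = 23.25 falls short of 4347/17 but 23.25² = 540.5625 reaches it, so n = 2.

2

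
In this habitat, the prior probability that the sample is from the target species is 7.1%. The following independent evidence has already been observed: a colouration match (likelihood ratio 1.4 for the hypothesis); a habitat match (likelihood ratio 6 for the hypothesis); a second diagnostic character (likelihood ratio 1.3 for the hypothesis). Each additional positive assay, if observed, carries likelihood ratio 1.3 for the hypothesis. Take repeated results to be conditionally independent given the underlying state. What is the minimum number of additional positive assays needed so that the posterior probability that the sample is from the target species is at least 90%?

10

Prior odds = 0.071/0.929 = 71/929.
Combined Bayes factor of the evidence already in hand = 1.4 × 6 × 1.3 = 10.92.
Odds after that evidence = (71/929) × 10.92 = 19383/23225.
Target odds = 0.9/0.1 = 9.
Need 1.3ⁿ ≥ 9 ÷ (19383/23225) = 69675/6461.
1.3⁹ ≈10.6045 falls short of 69675/6461 but 1.3¹⁰ ≈13.7858 reaches it, so n = 10.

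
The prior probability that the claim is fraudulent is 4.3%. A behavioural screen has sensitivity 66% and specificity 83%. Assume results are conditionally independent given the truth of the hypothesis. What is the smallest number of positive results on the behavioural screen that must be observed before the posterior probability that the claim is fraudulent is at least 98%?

Prior odds = 0.043/0.957 = 43/957.
False-positive rate = 1 − 0.83 = 0.17; likelihood ratio of a positive = 0.66/0.17 = 66/17.
Target posterior odds = 0.98/0.02 = 49.
Need (43/957) × (66/17)ⁿ ≥ 49, i.e. (66/17)ⁿ ≥ 46893/43.
(66/17)⁵ ≈882.013 falls short of 46893/43 but (66/17)⁶ ≈3424.29 reaches it, so n = 6.

6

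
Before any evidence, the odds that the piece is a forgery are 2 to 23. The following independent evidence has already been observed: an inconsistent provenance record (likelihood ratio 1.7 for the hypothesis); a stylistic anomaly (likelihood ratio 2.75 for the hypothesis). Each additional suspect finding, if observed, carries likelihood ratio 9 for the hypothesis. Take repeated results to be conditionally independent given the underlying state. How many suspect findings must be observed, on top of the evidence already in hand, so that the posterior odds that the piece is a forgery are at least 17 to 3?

Prior odds = 2/23.
Combined Bayes factor of the evidence already in hand = 1.7 × 2.75 = 4.675.
Odds after that evidence = (2/23) × 4.675 = 187/460.
Target odds = 17/3.
Need 9ⁿ ≥ 17/3 ÷ (187/460) = 460/33.
9¹ = 9 falls short of 460/33 but 9² = 81 reaches it, so n = 2.

2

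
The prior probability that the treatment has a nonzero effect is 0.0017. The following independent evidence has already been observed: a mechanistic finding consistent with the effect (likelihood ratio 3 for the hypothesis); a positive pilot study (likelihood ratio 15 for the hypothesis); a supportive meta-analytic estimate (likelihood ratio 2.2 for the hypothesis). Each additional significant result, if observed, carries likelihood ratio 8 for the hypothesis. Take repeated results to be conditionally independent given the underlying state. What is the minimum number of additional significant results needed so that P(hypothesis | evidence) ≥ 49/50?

Prior odds = 0.0017/0.9983 = 17/9983.
Combined Bayes factor of the evidence already in hand = 3 × 15 × 2.2 = 99.
Odds after that evidence = (17/9983) × 99 = 1683/9983.
Target odds = 0.98/0.02 = 49.
Need 8ⁿ ≥ 49 ÷ (1683/9983) = 489167/1683.
8² = 64 falls short of 489167/1683 but 8³ = 512 reaches it, so n = 3.

3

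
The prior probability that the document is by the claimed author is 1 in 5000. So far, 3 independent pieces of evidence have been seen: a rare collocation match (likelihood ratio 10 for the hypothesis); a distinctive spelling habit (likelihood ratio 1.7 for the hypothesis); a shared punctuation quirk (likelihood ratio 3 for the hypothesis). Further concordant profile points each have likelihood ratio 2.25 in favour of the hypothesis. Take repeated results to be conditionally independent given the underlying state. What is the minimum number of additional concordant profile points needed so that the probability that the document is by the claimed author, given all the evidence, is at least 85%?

8

Prior odds = 0.0002/0.9998 = 1/4999.
Combined Bayes factor of the evidence already in hand = 10 × 1.7 × 3 = 51.
Odds after that evidence = (1/4999) × 51 = 51/4999.
Target odds = 0.85/0.15 = 17/3.
Need 2.25ⁿ ≥ 17/3 ÷ (51/4999) = 4999/9.
2.25⁷ = 4782969/16384 falls short of 4999/9 but 2.25⁸ = 43046721/65536 reaches it, so n = 8.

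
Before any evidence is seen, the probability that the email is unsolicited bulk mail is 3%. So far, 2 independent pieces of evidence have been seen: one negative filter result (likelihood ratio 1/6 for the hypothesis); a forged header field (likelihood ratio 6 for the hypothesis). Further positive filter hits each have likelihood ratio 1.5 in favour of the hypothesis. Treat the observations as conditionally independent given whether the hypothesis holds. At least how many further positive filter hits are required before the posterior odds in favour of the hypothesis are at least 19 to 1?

16

Prior odds = 0.03/0.97 = 3/97.
Combined Bayes factor of the evidence already in hand = (1/6) × 6 = 1.
Odds after that evidence = (3/97) × 1 = 3/97.
Target odds = 19.
Need 1.5ⁿ ≥ 19 ÷ (3/97) = 1843/3.
1.5¹⁵ = 14348907/32768 falls short of 1843/3 but 1.5¹⁶ = 43046721/65536 reaches it, so n = 16.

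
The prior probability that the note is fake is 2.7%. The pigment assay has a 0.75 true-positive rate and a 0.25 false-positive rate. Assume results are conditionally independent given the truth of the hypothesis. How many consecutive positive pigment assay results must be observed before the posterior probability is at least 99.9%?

Prior odds = 0.027/0.973 = 27/973.
Likelihood ratio of a positive result = 0.75/0.25 = 3.
Target posterior odds = 0.999/0.001 = 999.
Need (27/973) × 3ⁿ ≥ 999, i.e. 3ⁿ ≥ 36001.
3⁹ = 19683 falls short of 36001 but 3¹⁰ = 59049 reaches it, so n = 10.

10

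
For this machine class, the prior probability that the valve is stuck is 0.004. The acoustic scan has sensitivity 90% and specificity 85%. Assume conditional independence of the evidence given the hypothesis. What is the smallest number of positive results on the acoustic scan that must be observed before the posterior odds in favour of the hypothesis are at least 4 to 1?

Prior odds: 0.004 ÷ 0.996 = 1/249.
False-positive rate = 1 − 0.85 = 0.15; likelihood ratio of a positive = 0.9/0.15 = 6.
Target odds = 4.
Require 6ⁿ ≥ 4 ÷ (1/249) = 996.
6³ = 216 falls short of 996 but 6⁴ = 1296 reaches it, so n = 4.

4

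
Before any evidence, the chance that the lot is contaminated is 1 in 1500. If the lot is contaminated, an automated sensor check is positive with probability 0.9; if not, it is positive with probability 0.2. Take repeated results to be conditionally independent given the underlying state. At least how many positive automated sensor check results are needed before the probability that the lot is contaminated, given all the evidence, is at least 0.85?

Prior odds = (1/1500)/(1499/1500) = 1/1499.
Likelihood ratio of a positive = 0.9/0.2 = 4.5.
Target odds: 0.85 ÷ 0.15 = 17/3.
Need (1/1499) × 4.5ⁿ ≥ 17/3, i.e. 4.5ⁿ ≥ 25483/3.
4.5⁶ = 8303.765625 falls short of 25483/3 but 4.5⁷ = 4782969/128 reaches it, so n = 7.

7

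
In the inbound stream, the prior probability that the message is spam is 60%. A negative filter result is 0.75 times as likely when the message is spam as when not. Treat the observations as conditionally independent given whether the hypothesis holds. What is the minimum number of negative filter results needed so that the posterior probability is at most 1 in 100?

18

Prior odds: 0.6 ÷ 0.4 = 1.5.
Likelihood ratio per negative filter result = 0.75.
Target posterior odds = 0.01/0.99 = 1/99.
Require 0.75ⁿ ≤ 1/99 ÷ 1.5 = 2/297.
0.75¹⁷ ≈0.00751695 is still above 2/297 but 0.75¹⁸ ≈0.00563771 is at or below it, so n = 18.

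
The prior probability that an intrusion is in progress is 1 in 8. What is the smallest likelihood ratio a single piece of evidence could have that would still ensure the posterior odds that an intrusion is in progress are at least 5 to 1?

Prior odds = 0.125/0.875 = 1/7.
Target odds = 5.
Required Bayes factor = 5 ÷ (1/7) = 35.

35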